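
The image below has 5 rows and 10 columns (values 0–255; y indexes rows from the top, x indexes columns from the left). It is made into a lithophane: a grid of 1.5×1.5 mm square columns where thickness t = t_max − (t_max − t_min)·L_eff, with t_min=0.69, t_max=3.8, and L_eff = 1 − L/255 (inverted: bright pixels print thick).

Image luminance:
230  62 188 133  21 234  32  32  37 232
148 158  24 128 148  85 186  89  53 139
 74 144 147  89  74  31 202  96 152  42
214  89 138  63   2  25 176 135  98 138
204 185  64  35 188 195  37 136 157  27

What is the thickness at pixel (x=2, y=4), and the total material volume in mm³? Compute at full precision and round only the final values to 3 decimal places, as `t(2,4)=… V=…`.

t(2,4)=1.471 V=234.479

span = t_max - t_min = 3.8 - 0.69 = 3.110
L(2,4) = 64, L_eff = 1 - 64/255 = 0.749020 (inverted)
t(2,4) = 3.8 - 3.110·0.749020 = 1.471
Σt over all 5·10 pixels = 1328713/12750 ≈ 104.2127843
V = pitch²·Σt = 1.5²·1328713/12750 = 234.479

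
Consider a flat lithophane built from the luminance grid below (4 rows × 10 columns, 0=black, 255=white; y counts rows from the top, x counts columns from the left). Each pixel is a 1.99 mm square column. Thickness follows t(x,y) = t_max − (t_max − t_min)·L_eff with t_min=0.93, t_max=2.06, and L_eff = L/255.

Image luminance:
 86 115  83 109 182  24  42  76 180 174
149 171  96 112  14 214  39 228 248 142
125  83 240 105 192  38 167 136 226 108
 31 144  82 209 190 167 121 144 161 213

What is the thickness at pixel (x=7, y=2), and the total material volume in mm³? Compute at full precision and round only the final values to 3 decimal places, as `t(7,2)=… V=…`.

span = t_max - t_min = 2.06 - 0.93 = 1.130
L(7,2) = 136, L_eff = 136/255 = 0.533333
t(7,2) = 2.06 - 1.130·0.533333 = 1.457
Σt over all 4·10 pixels = 747421/12750 ≈ 58.6212549
V = pitch²·Σt = 1.99²·747421/12750 = 232.146

t(7,2)=1.457 V=232.146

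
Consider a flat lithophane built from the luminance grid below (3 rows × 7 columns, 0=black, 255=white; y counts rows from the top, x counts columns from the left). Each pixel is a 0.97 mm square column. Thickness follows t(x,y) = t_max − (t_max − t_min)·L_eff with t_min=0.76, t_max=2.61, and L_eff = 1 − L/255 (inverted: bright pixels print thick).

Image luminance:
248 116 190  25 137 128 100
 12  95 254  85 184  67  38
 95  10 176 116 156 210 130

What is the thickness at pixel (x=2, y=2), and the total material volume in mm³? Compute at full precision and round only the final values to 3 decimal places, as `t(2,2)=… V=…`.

t(2,2)=2.037 V=32.574

span = t_max - t_min = 2.61 - 0.76 = 1.850
L(2,2) = 176, L_eff = 1 - 176/255 = 0.309804 (inverted)
t(2,2) = 2.61 - 1.850·0.309804 = 2.037
Σt over all 3·7 pixels = 8828/255 ≈ 34.6196078
V = pitch²·Σt = 0.97²·8828/255 = 32.574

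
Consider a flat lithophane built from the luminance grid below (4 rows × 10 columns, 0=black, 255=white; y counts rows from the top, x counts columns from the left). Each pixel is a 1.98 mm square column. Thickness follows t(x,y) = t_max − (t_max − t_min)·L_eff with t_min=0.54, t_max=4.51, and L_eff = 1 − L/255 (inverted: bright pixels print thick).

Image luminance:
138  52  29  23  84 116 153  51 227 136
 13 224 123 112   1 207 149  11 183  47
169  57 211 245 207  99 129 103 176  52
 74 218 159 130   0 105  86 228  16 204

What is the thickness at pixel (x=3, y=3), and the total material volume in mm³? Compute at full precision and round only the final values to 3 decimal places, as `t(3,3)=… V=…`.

t(3,3)=2.564 V=374.415

span = t_max - t_min = 4.51 - 0.54 = 3.970
L(3,3) = 130, L_eff = 1 - 130/255 = 0.490196 (inverted)
t(3,3) = 4.51 - 3.970·0.490196 = 2.564
Σt over all 4·10 pixels = 2435359/25500 ≈ 95.5042745
V = pitch²·Σt = 1.98²·2435359/25500 = 374.415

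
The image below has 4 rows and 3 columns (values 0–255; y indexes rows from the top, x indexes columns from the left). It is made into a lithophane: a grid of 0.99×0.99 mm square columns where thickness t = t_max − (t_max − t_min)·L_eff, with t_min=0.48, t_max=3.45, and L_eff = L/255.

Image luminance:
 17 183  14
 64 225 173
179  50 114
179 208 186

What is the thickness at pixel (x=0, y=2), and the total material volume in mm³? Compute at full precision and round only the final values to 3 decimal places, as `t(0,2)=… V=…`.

t(0,2)=1.365 V=22.403

span = t_max - t_min = 3.45 - 0.48 = 2.970
L(0,2) = 179, L_eff = 179/255 = 0.701961
t(0,2) = 3.45 - 2.970·0.701961 = 1.365
Σt over all 4·3 pixels = 48573/2125 ≈ 22.8578824
V = pitch²·Σt = 0.99²·48573/2125 = 22.403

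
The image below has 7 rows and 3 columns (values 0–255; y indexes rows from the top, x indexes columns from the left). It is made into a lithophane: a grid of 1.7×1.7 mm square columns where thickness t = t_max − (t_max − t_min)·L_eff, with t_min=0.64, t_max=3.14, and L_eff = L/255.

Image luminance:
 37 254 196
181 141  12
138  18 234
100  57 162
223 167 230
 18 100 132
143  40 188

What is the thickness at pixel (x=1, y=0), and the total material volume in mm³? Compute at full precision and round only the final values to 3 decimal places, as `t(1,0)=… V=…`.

span = t_max - t_min = 3.14 - 0.64 = 2.500
L(1,0) = 254, L_eff = 254/255 = 0.996078
t(1,0) = 3.14 - 2.500·0.996078 = 0.650
Σt over all 7·3 pixels = 2908/75 ≈ 38.7733333
V = pitch²·Σt = 1.7²·2908/75 = 112.055

t(1,0)=0.650 V=112.055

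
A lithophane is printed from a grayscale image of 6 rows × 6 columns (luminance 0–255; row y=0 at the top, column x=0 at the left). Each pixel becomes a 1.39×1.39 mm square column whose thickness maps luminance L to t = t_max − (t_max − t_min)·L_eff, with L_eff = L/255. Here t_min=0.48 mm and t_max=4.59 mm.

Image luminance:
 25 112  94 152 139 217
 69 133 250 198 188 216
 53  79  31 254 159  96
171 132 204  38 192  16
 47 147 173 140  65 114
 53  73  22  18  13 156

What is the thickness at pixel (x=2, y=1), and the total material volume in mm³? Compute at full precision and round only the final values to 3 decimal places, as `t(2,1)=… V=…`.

span = t_max - t_min = 4.59 - 0.48 = 4.110
L(2,1) = 250, L_eff = 250/255 = 0.980392
t(2,1) = 4.59 - 4.110·0.980392 = 0.561
Σt over all 6·6 pixels = 823797/8500 ≈ 96.9172941
V = pitch²·Σt = 1.39²·823797/8500 = 187.254

t(2,1)=0.561 V=187.254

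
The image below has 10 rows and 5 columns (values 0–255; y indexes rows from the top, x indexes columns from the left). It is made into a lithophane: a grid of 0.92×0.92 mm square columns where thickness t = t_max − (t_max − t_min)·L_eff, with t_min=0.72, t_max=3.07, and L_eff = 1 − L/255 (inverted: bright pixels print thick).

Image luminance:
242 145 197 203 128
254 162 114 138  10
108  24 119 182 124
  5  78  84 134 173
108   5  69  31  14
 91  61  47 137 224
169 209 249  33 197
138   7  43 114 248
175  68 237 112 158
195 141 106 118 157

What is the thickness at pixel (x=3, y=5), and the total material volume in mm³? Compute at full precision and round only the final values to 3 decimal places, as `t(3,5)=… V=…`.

span = t_max - t_min = 3.07 - 0.72 = 2.350
L(3,5) = 137, L_eff = 1 - 137/255 = 0.462745 (inverted)
t(3,5) = 3.07 - 2.350·0.462745 = 1.983
Σt over all 10·5 pixels = 31933/340 ≈ 93.9205882
V = pitch²·Σt = 0.92²·31933/340 = 79.494

t(3,5)=1.983 V=79.494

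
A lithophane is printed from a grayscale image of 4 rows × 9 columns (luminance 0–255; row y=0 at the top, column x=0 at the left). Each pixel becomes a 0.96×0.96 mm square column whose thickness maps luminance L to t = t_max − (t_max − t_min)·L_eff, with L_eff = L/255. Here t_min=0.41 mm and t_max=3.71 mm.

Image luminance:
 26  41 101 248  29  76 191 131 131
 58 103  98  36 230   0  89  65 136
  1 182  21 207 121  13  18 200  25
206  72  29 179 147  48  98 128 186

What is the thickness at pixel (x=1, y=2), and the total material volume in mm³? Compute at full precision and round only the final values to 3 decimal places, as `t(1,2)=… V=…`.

t(1,2)=1.355 V=79.318

span = t_max - t_min = 3.71 - 0.41 = 3.300
L(1,2) = 182, L_eff = 182/255 = 0.713725
t(1,2) = 3.71 - 3.300·0.713725 = 1.355
Σt over all 4·9 pixels = 36578/425 ≈ 86.0658824
V = pitch²·Σt = 0.96²·36578/425 = 79.318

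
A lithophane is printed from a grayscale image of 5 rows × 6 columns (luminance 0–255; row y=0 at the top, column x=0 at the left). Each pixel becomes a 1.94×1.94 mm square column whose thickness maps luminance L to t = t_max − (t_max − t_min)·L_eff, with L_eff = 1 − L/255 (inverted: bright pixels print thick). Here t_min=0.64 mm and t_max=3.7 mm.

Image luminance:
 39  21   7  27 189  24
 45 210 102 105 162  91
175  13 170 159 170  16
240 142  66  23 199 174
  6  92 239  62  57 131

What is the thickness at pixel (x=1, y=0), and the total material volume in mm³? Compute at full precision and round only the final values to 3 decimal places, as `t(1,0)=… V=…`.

t(1,0)=0.892 V=214.796

span = t_max - t_min = 3.7 - 0.64 = 3.060
L(1,0) = 21, L_eff = 1 - 21/255 = 0.917647 (inverted)
t(1,0) = 3.7 - 3.060·0.917647 = 0.892
Σt over all 5·6 pixels = 57.072
V = pitch²·Σt = 1.94²·57.072 = 214.796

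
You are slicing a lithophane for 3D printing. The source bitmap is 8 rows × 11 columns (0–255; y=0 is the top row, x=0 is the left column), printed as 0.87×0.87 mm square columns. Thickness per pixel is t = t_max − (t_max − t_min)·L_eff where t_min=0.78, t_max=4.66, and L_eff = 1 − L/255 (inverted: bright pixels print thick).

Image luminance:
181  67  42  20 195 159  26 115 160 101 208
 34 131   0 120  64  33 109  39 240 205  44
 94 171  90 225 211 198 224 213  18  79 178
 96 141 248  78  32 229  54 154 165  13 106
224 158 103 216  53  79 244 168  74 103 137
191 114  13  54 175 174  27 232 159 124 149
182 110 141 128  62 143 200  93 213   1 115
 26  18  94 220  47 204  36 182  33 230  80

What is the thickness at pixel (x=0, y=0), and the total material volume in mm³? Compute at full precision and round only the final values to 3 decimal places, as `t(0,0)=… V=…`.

span = t_max - t_min = 4.66 - 0.78 = 3.880
L(0,0) = 181, L_eff = 1 - 181/255 = 0.290196 (inverted)
t(0,0) = 4.66 - 3.880·0.290196 = 3.534
Σt over all 8·11 pixels = 496321/2125 ≈ 233.5628235
V = pitch²·Σt = 0.87²·496321/2125 = 176.784

t(0,0)=3.534 V=176.784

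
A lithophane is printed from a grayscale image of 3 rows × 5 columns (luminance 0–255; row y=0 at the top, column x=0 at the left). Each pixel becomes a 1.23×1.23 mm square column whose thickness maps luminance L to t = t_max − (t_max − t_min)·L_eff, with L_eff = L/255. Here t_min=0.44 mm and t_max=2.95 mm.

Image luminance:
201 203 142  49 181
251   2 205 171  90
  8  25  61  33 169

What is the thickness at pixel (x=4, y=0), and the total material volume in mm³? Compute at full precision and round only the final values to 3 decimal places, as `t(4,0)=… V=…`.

t(4,0)=1.168 V=40.275

span = t_max - t_min = 2.95 - 0.44 = 2.510
L(4,0) = 181, L_eff = 181/255 = 0.709804
t(4,0) = 2.95 - 2.510·0.709804 = 1.168
Σt over all 3·5 pixels = 113139/4250 ≈ 26.6209412
V = pitch²·Σt = 1.23²·113139/4250 = 40.275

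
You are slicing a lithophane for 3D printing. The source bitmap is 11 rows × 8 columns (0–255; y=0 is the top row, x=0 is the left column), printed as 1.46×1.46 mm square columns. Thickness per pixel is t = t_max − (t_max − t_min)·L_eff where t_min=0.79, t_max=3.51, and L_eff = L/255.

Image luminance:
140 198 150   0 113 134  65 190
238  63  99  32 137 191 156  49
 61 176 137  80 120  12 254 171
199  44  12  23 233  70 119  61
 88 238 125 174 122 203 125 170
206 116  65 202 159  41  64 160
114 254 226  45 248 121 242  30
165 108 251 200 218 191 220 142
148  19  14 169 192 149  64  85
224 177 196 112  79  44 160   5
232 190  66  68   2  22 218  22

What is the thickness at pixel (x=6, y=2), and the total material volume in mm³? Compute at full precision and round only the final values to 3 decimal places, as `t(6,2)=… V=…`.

t(6,2)=0.801 V=398.820

span = t_max - t_min = 3.51 - 0.79 = 2.720
L(6,2) = 254, L_eff = 254/255 = 0.996078
t(6,2) = 3.51 - 2.720·0.996078 = 0.801
Σt over all 11·8 pixels = 70162/375 ≈ 187.0986667
V = pitch²·Σt = 1.46²·70162/375 = 398.820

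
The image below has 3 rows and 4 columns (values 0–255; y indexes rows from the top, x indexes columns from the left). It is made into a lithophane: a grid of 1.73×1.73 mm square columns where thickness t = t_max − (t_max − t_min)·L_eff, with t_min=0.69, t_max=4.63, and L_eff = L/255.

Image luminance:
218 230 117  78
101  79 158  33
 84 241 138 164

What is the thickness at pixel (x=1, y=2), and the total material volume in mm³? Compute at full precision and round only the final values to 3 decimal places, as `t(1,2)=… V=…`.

t(1,2)=0.906 V=90.400

span = t_max - t_min = 4.63 - 0.69 = 3.940
L(1,2) = 241, L_eff = 241/255 = 0.945098
t(1,2) = 4.63 - 3.940·0.945098 = 0.906
Σt over all 3·4 pixels = 128371/4250 ≈ 30.2049412
V = pitch²·Σt = 1.73²·128371/4250 = 90.400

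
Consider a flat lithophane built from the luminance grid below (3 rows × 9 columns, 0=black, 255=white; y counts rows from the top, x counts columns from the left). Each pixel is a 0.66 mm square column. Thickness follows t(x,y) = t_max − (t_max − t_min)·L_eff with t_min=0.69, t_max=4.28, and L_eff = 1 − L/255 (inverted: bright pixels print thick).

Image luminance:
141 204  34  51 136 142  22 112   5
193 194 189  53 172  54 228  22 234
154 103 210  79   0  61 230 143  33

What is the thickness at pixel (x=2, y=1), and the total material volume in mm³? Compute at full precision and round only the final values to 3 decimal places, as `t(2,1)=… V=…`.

t(2,1)=3.351 V=27.733

span = t_max - t_min = 4.28 - 0.69 = 3.590
L(2,1) = 189, L_eff = 1 - 189/255 = 0.258824 (inverted)
t(2,1) = 4.28 - 3.590·0.258824 = 3.351
Σt over all 3·9 pixels = 811753/12750 ≈ 63.6669020
V = pitch²·Σt = 0.66²·811753/12750 = 27.733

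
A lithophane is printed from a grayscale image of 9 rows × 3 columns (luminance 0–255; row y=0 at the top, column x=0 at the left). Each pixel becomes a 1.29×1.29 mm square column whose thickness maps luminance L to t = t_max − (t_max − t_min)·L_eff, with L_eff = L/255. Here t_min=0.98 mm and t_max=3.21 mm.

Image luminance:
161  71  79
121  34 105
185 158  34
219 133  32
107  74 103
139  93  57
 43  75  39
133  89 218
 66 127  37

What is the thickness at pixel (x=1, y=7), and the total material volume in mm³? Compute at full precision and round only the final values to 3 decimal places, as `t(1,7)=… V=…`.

t(1,7)=2.432 V=104.470

span = t_max - t_min = 3.21 - 0.98 = 2.230
L(1,7) = 89, L_eff = 89/255 = 0.349020
t(1,7) = 3.21 - 2.230·0.349020 = 2.432
Σt over all 9·3 pixels = 1600849/25500 ≈ 62.7783922
V = pitch²·Σt = 1.29²·1600849/25500 = 104.470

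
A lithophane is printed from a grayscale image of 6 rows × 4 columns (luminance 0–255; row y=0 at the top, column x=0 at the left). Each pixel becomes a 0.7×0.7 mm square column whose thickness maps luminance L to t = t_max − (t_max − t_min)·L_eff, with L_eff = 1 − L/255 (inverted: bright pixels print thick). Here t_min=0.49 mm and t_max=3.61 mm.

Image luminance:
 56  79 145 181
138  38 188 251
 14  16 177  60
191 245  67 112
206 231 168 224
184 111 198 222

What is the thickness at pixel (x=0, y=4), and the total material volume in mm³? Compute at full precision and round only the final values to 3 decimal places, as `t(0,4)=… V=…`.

t(0,4)=3.010 V=26.758

span = t_max - t_min = 3.61 - 0.49 = 3.120
L(0,4) = 206, L_eff = 1 - 206/255 = 0.192157 (inverted)
t(0,4) = 3.61 - 3.120·0.192157 = 3.010
Σt over all 6·4 pixels = 54.608
V = pitch²·Σt = 0.7²·54.608 = 26.758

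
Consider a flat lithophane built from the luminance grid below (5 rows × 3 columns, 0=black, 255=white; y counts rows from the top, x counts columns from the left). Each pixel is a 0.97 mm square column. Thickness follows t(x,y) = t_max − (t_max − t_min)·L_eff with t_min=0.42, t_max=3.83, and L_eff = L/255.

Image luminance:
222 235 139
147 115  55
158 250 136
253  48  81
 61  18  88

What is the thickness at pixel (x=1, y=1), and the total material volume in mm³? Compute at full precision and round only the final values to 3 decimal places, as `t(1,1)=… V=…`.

t(1,1)=2.292 V=28.815

span = t_max - t_min = 3.83 - 0.42 = 3.410
L(1,1) = 115, L_eff = 115/255 = 0.450980
t(1,1) = 3.83 - 3.410·0.450980 = 2.292
Σt over all 5·3 pixels = 45937/1500 ≈ 30.6246667
V = pitch²·Σt = 0.97²·45937/1500 = 28.815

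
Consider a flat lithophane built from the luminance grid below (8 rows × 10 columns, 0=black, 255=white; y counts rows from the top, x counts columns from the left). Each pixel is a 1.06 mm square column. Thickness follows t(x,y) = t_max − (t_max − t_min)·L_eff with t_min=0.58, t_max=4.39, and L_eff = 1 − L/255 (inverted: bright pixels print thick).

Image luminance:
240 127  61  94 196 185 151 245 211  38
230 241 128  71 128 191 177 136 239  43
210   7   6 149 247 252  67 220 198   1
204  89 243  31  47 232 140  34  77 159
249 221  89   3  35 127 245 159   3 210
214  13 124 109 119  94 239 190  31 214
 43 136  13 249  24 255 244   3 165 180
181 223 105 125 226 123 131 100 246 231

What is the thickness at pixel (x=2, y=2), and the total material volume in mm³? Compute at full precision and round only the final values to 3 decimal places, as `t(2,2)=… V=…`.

span = t_max - t_min = 4.39 - 0.58 = 3.810
L(2,2) = 6, L_eff = 1 - 6/255 = 0.976471 (inverted)
t(2,2) = 4.39 - 3.810·0.976471 = 0.670
Σt over all 8·10 pixels = 461693/2125 ≈ 217.2672941
V = pitch²·Σt = 1.06²·461693/2125 = 244.122

t(2,2)=0.670 V=244.122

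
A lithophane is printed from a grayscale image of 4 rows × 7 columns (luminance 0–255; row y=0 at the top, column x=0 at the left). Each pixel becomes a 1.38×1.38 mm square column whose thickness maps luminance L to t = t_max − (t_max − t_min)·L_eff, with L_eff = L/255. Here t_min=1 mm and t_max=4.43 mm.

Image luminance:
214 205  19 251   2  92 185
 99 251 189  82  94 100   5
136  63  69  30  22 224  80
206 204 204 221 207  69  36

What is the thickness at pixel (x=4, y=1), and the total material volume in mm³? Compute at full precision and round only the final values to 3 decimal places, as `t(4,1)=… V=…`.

span = t_max - t_min = 4.43 - 1 = 3.430
L(4,1) = 94, L_eff = 94/255 = 0.368627
t(4,1) = 4.43 - 3.430·0.368627 = 3.166
Σt over all 4·7 pixels = 1942283/25500 ≈ 76.1679608
V = pitch²·Σt = 1.38²·1942283/25500 = 145.054

t(4,1)=3.166 V=145.054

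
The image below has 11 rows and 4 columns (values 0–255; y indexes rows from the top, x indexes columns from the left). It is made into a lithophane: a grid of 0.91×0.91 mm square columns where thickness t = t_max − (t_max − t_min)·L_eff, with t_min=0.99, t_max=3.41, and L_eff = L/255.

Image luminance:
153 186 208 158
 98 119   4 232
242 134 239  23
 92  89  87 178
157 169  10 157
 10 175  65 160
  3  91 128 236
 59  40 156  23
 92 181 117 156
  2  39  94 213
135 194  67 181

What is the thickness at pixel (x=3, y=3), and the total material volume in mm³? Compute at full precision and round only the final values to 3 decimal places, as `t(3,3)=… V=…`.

span = t_max - t_min = 3.41 - 0.99 = 2.420
L(3,3) = 178, L_eff = 178/255 = 0.698039
t(3,3) = 3.41 - 2.420·0.698039 = 1.721
Σt over all 11·4 pixels = 210903/2125 ≈ 99.2484706
V = pitch²·Σt = 0.91²·210903/2125 = 82.188

t(3,3)=1.721 V=82.188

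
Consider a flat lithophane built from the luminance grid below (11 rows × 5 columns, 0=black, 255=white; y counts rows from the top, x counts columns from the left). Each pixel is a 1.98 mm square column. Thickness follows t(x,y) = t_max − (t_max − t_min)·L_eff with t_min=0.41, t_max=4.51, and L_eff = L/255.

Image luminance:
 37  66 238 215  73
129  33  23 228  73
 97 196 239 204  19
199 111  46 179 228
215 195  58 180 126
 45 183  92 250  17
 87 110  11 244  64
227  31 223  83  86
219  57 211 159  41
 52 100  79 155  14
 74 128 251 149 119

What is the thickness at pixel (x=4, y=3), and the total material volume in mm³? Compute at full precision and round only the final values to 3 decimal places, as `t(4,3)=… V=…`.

span = t_max - t_min = 4.51 - 0.41 = 4.100
L(4,3) = 228, L_eff = 228/255 = 0.894118
t(4,3) = 4.51 - 4.100·0.894118 = 0.844
Σt over all 11·5 pixels = 693679/5100 ≈ 136.0154902
V = pitch²·Σt = 1.98²·693679/5100 = 533.235

t(4,3)=0.844 V=533.235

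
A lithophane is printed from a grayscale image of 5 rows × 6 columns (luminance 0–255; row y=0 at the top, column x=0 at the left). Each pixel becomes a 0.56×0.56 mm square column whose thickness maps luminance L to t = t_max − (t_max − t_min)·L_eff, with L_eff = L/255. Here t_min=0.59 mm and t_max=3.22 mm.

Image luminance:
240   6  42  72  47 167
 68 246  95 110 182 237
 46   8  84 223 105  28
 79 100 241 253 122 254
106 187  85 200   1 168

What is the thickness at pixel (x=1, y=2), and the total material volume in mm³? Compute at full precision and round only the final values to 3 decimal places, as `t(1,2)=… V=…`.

span = t_max - t_min = 3.22 - 0.59 = 2.630
L(1,2) = 8, L_eff = 8/255 = 0.031373
t(1,2) = 3.22 - 2.630·0.031373 = 3.137
Σt over all 5·6 pixels = 731687/12750 ≈ 57.3872157
V = pitch²·Σt = 0.56²·731687/12750 = 17.997

t(1,2)=3.137 V=17.997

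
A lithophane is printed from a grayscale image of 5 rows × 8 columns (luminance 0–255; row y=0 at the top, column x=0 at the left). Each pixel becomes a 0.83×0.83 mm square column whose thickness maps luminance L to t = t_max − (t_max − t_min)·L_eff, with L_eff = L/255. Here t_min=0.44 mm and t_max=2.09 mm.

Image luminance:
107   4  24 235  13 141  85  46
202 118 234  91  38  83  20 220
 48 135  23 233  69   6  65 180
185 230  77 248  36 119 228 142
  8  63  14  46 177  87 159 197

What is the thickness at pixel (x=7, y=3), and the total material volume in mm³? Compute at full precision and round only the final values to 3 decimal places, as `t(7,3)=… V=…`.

t(7,3)=1.171 V=37.818

span = t_max - t_min = 2.09 - 0.44 = 1.650
L(7,3) = 142, L_eff = 142/255 = 0.556863
t(7,3) = 2.09 - 1.650·0.556863 = 1.171
Σt over all 5·8 pixels = 23331/425 ≈ 54.8964706
V = pitch²·Σt = 0.83²·23331/425 = 37.818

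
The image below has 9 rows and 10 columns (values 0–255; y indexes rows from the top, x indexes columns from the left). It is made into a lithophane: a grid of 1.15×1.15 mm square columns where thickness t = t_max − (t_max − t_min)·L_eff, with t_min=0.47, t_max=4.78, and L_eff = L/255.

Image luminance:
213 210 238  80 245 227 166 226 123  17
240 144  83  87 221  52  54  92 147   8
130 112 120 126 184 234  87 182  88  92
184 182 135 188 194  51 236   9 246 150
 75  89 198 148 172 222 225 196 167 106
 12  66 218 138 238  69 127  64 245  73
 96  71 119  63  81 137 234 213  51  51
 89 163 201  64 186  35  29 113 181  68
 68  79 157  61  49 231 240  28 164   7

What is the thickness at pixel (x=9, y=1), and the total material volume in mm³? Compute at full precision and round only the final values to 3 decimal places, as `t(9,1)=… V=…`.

span = t_max - t_min = 4.78 - 0.47 = 4.310
L(9,1) = 8, L_eff = 8/255 = 0.031373
t(9,1) = 4.78 - 4.310·0.031373 = 4.645
Σt over all 9·10 pixels = 290336/1275 ≈ 227.7145098
V = pitch²·Σt = 1.15²·290336/1275 = 301.152

t(9,1)=4.645 V=301.152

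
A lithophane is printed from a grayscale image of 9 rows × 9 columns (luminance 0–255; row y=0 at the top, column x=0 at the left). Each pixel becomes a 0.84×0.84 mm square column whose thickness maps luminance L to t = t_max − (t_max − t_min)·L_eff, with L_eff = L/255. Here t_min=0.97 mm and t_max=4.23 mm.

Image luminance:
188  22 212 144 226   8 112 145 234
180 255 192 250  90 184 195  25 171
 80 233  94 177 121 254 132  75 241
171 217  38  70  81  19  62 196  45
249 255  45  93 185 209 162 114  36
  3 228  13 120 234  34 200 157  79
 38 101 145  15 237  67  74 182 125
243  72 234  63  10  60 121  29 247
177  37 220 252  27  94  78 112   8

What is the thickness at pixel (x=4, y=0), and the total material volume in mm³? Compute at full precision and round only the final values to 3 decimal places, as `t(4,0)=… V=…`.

span = t_max - t_min = 4.23 - 0.97 = 3.260
L(4,0) = 226, L_eff = 226/255 = 0.886275
t(4,0) = 4.23 - 3.260·0.886275 = 1.341
Σt over all 9·9 pixels = 1757989/8500 ≈ 206.8222353
V = pitch²·Σt = 0.84²·1757989/8500 = 145.934

t(4,0)=1.341 V=145.934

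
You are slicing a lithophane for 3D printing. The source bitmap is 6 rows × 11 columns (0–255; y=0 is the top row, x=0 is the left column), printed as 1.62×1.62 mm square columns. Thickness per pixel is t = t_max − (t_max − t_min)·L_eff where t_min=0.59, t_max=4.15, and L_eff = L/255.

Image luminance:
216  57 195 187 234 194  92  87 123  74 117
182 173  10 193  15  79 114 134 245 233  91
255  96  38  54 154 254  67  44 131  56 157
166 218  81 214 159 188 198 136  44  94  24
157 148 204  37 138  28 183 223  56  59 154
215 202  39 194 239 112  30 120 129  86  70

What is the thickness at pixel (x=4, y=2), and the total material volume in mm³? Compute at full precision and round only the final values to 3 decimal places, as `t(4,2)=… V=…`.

span = t_max - t_min = 4.15 - 0.59 = 3.560
L(4,2) = 154, L_eff = 154/255 = 0.603922
t(4,2) = 4.15 - 3.560·0.603922 = 2.000
Σt over all 6·11 pixels = 1944337/12750 ≈ 152.4970196
V = pitch²·Σt = 1.62²·1944337/12750 = 400.213

t(4,2)=2.000 V=400.213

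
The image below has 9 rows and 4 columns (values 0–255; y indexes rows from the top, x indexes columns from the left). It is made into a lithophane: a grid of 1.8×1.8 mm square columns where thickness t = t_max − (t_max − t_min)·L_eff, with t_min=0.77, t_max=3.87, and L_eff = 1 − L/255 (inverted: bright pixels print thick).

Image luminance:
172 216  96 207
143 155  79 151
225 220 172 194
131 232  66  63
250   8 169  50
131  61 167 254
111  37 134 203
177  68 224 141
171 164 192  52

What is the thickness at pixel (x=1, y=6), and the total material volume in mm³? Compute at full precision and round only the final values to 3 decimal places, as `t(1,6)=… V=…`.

t(1,6)=1.220 V=298.019

span = t_max - t_min = 3.87 - 0.77 = 3.100
L(1,6) = 37, L_eff = 1 - 37/255 = 0.854902 (inverted)
t(1,6) = 3.87 - 3.100·0.854902 = 1.220
Σt over all 9·4 pixels = 39092/425 ≈ 91.9811765
V = pitch²·Σt = 1.8²·39092/425 = 298.019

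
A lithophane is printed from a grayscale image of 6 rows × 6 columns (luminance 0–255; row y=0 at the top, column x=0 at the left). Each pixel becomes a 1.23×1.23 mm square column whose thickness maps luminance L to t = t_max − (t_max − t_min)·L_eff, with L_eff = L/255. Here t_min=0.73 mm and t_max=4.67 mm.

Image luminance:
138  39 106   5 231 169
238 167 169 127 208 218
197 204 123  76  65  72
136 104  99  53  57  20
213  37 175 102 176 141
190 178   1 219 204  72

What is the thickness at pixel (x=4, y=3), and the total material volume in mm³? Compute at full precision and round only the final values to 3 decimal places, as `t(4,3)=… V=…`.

span = t_max - t_min = 4.67 - 0.73 = 3.940
L(4,3) = 57, L_eff = 57/255 = 0.223529
t(4,3) = 4.67 - 3.940·0.223529 = 3.789
Σt over all 6·6 pixels = 1211917/12750 ≈ 95.0523137
V = pitch²·Σt = 1.23²·1211917/12750 = 143.805

t(4,3)=3.789 V=143.805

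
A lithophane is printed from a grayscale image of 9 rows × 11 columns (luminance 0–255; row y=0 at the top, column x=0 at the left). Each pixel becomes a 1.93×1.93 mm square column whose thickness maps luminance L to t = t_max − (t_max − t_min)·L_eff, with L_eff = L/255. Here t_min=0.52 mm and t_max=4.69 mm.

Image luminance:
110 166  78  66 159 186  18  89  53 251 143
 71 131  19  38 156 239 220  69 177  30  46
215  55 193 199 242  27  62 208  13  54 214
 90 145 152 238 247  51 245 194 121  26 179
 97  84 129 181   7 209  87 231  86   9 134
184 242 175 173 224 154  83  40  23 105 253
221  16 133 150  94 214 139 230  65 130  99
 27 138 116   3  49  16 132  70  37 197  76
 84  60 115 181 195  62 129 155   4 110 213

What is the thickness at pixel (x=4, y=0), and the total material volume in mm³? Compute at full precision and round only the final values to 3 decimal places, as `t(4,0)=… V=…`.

span = t_max - t_min = 4.69 - 0.52 = 4.170
L(4,0) = 159, L_eff = 159/255 = 0.623529
t(4,0) = 4.69 - 4.170·0.623529 = 2.090
Σt over all 9·11 pixels = 224319/850 ≈ 263.9047059
V = pitch²·Σt = 1.93²·224319/850 = 983.019

t(4,0)=2.090 V=983.019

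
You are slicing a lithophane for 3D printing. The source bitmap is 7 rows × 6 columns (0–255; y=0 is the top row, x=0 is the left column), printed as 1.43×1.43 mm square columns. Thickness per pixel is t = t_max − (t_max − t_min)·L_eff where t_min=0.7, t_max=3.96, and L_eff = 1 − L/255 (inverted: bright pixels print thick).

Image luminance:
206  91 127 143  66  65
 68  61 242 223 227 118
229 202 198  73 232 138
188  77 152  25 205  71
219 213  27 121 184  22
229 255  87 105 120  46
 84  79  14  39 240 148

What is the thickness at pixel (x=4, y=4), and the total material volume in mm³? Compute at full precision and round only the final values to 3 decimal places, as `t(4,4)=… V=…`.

t(4,4)=3.052 V=208.061

span = t_max - t_min = 3.96 - 0.7 = 3.260
L(4,4) = 184, L_eff = 1 - 184/255 = 0.278431 (inverted)
t(4,4) = 3.96 - 3.260·0.278431 = 3.052
Σt over all 7·6 pixels = 1297267/12750 ≈ 101.7464314
V = pitch²·Σt = 1.43²·1297267/12750 = 208.061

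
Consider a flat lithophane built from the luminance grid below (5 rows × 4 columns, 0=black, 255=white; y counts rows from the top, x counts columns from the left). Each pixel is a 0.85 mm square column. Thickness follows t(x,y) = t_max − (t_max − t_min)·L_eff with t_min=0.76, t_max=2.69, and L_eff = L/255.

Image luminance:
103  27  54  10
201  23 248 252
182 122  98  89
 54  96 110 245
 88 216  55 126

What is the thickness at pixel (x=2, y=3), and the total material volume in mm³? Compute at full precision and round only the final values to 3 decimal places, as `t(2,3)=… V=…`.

span = t_max - t_min = 2.69 - 0.76 = 1.930
L(2,3) = 110, L_eff = 110/255 = 0.431373
t(2,3) = 2.69 - 1.930·0.431373 = 1.857
Σt over all 5·4 pixels = 908893/25500 ≈ 35.6428627
V = pitch²·Σt = 0.85²·908893/25500 = 25.752

t(2,3)=1.857 V=25.752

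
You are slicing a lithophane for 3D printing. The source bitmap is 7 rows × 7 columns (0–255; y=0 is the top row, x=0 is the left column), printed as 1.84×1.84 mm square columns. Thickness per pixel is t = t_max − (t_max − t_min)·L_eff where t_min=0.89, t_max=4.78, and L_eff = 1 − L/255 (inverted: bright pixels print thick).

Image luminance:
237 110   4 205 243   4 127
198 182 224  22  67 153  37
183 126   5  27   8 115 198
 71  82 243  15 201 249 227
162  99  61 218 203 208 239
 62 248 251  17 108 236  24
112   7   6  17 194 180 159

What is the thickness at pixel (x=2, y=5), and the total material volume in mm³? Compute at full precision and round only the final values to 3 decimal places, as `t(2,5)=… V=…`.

span = t_max - t_min = 4.78 - 0.89 = 3.890
L(2,5) = 251, L_eff = 1 - 251/255 = 0.015686 (inverted)
t(2,5) = 4.78 - 3.890·0.015686 = 4.719
Σt over all 7·7 pixels = 3591541/25500 ≈ 140.8447451
V = pitch²·Σt = 1.84²·3591541/25500 = 476.844

t(2,5)=4.719 V=476.844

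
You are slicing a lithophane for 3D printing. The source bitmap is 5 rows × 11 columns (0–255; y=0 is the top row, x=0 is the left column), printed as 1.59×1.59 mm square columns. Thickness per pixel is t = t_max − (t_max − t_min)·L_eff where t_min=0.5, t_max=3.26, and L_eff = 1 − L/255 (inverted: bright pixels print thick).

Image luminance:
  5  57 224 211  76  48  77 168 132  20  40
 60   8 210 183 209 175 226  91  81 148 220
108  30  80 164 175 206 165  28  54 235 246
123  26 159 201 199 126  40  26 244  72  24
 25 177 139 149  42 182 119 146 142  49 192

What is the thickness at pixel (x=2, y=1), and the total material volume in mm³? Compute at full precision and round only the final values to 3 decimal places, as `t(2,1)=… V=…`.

span = t_max - t_min = 3.26 - 0.5 = 2.760
L(2,1) = 210, L_eff = 1 - 210/255 = 0.176471 (inverted)
t(2,1) = 3.26 - 2.760·0.176471 = 2.773
Σt over all 5·11 pixels = 427927/4250 ≈ 100.6887059
V = pitch²·Σt = 1.59²·427927/4250 = 254.551

t(2,1)=2.773 V=254.551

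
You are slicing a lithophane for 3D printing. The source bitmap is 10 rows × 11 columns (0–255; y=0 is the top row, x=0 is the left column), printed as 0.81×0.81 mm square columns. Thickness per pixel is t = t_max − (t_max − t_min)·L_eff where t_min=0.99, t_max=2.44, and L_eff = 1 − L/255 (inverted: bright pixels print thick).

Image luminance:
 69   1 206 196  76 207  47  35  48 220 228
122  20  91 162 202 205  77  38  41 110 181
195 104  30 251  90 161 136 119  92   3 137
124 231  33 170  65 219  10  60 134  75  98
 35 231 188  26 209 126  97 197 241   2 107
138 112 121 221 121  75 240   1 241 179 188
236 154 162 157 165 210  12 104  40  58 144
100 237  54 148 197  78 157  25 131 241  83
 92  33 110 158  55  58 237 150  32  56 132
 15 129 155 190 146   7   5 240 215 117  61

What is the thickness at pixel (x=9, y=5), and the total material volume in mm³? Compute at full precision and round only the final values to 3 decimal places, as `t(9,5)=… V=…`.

t(9,5)=2.008 V=121.818

span = t_max - t_min = 2.44 - 0.99 = 1.450
L(9,5) = 179, L_eff = 1 - 179/255 = 0.298039 (inverted)
t(9,5) = 2.44 - 1.450·0.298039 = 2.008
Σt over all 10·11 pixels = 946919/5100 ≈ 185.6703922
V = pitch²·Σt = 0.81²·946919/5100 = 121.818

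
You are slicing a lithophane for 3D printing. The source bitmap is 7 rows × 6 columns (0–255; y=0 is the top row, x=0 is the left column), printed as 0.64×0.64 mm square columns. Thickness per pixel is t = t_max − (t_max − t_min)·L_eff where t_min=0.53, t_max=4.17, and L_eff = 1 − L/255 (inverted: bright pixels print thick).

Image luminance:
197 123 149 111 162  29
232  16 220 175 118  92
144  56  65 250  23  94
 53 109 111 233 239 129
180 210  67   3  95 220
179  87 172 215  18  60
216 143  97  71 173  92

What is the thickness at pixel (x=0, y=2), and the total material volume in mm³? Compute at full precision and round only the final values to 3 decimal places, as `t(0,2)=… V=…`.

span = t_max - t_min = 4.17 - 0.53 = 3.640
L(0,2) = 144, L_eff = 1 - 144/255 = 0.435294 (inverted)
t(0,2) = 4.17 - 3.640·0.435294 = 2.586
Σt over all 7·6 pixels = 1271711/12750 ≈ 99.7420392
V = pitch²·Σt = 0.64²·1271711/12750 = 40.854

t(0,2)=2.586 V=40.854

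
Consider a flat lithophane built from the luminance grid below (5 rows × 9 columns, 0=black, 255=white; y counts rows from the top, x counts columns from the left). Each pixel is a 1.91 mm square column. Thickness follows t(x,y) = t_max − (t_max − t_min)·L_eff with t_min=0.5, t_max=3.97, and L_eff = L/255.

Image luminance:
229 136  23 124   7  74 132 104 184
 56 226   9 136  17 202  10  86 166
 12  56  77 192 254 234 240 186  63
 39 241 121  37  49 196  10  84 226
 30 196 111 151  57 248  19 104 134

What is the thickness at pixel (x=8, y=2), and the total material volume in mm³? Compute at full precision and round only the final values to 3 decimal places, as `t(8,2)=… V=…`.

span = t_max - t_min = 3.97 - 0.5 = 3.470
L(8,2) = 63, L_eff = 63/255 = 0.247059
t(8,2) = 3.97 - 3.470·0.247059 = 3.113
Σt over all 5·9 pixels = 2720639/25500 ≈ 106.6917255
V = pitch²·Σt = 1.91²·2720639/25500 = 389.222

t(8,2)=3.113 V=389.222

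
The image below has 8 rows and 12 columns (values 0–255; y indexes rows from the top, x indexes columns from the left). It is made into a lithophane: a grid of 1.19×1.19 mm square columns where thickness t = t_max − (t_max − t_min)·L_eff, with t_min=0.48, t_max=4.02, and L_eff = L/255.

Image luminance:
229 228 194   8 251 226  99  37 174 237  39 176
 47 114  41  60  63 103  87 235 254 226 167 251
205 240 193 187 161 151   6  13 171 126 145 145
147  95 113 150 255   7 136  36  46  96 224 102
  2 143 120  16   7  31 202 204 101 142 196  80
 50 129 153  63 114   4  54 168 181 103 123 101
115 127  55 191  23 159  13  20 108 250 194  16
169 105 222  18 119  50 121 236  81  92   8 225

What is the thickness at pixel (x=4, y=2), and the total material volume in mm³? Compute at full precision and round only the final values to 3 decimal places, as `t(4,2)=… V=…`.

span = t_max - t_min = 4.02 - 0.48 = 3.540
L(4,2) = 161, L_eff = 161/255 = 0.631373
t(4,2) = 4.02 - 3.540·0.631373 = 1.785
Σt over all 8·12 pixels = 220.72
V = pitch²·Σt = 1.19²·220.72 = 312.562

t(4,2)=1.785 V=312.562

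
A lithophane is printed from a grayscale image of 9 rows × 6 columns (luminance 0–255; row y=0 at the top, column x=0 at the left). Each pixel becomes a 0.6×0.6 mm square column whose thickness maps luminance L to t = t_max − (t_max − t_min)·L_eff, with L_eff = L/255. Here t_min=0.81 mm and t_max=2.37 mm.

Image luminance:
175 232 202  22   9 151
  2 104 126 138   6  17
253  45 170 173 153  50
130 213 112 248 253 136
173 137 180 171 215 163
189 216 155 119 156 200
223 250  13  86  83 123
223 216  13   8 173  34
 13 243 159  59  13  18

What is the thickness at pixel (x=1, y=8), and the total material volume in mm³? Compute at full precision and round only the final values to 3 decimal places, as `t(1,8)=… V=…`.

span = t_max - t_min = 2.37 - 0.81 = 1.560
L(1,8) = 243, L_eff = 243/255 = 0.952941
t(1,8) = 2.37 - 1.560·0.952941 = 0.883
Σt over all 9·6 pixels = 358171/4250 ≈ 84.2755294
V = pitch²·Σt = 0.6²·358171/4250 = 30.339

t(1,8)=0.883 V=30.339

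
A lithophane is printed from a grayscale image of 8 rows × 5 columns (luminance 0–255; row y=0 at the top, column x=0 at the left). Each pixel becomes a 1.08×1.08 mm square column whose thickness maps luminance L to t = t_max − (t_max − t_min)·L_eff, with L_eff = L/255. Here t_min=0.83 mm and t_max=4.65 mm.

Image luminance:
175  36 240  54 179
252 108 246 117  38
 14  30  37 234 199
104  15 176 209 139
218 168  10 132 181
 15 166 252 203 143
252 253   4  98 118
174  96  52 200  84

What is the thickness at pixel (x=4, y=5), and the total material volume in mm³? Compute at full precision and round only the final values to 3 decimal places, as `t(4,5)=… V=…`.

t(4,5)=2.508 V=122.229

span = t_max - t_min = 4.65 - 0.83 = 3.820
L(4,5) = 143, L_eff = 143/255 = 0.560784
t(4,5) = 4.65 - 3.820·0.560784 = 2.508
Σt over all 8·5 pixels = 445363/4250 ≈ 104.7912941
V = pitch²·Σt = 1.08²·445363/4250 = 122.229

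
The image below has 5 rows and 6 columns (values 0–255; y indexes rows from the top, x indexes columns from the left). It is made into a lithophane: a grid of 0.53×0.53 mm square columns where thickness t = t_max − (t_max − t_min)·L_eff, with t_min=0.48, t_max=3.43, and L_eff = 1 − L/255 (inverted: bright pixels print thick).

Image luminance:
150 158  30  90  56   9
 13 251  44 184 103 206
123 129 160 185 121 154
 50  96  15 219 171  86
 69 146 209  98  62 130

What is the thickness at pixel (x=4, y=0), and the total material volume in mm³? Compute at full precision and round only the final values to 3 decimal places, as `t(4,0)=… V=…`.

t(4,0)=1.128 V=15.474

span = t_max - t_min = 3.43 - 0.48 = 2.950
L(4,0) = 56, L_eff = 1 - 56/255 = 0.780392 (inverted)
t(4,0) = 3.43 - 2.950·0.780392 = 1.128
Σt over all 5·6 pixels = 280943/5100 ≈ 55.0868627
V = pitch²·Σt = 0.53²·280943/5100 = 15.474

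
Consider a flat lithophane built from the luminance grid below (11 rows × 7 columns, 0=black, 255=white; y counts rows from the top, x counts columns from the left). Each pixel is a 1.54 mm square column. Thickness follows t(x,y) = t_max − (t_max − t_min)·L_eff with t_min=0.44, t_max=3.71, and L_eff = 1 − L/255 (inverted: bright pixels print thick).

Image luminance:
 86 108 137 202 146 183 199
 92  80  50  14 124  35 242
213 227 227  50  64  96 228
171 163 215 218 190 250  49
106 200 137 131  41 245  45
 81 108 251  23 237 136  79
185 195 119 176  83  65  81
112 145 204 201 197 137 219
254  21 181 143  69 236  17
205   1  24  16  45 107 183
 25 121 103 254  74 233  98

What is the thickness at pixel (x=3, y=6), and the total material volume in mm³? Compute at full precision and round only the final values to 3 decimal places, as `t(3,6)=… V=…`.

span = t_max - t_min = 3.71 - 0.44 = 3.270
L(3,6) = 176, L_eff = 1 - 176/255 = 0.309804 (inverted)
t(3,6) = 3.71 - 3.270·0.309804 = 2.697
Σt over all 11·7 pixels = 355613/2125 ≈ 167.3472941
V = pitch²·Σt = 1.54²·355613/2125 = 396.881

t(3,6)=2.697 V=396.881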